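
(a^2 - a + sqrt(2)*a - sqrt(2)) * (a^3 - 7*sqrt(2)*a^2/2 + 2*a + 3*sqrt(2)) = a^5 - 5*sqrt(2)*a^4/2 - a^4 - 5*a^3 + 5*sqrt(2)*a^3/2 + 5*a^2 + 5*sqrt(2)*a^2 - 5*sqrt(2)*a + 6*a - 6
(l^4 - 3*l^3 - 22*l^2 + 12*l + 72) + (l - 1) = l^4 - 3*l^3 - 22*l^2 + 13*l + 71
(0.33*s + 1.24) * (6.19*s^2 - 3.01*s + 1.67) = 2.0427*s^3 + 6.6823*s^2 - 3.1813*s + 2.0708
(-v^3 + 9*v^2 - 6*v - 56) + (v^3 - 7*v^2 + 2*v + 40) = 2*v^2 - 4*v - 16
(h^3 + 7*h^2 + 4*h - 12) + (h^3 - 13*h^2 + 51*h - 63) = 2*h^3 - 6*h^2 + 55*h - 75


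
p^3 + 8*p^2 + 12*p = p*(p + 2)*(p + 6)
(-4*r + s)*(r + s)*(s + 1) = -4*r^2*s - 4*r^2 - 3*r*s^2 - 3*r*s + s^3 + s^2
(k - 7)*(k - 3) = k^2 - 10*k + 21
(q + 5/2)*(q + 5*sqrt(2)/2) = q^2 + 5*q/2 + 5*sqrt(2)*q/2 + 25*sqrt(2)/4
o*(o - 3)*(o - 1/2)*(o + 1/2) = o^4 - 3*o^3 - o^2/4 + 3*o/4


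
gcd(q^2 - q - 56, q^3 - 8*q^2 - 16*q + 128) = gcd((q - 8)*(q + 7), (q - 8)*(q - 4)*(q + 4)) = q - 8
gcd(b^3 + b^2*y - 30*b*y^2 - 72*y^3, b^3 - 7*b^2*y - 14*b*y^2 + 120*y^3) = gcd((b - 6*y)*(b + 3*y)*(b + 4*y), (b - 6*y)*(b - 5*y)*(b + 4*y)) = -b^2 + 2*b*y + 24*y^2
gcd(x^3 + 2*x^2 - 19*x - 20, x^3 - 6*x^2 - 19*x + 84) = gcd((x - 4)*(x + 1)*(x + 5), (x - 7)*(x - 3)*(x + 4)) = 1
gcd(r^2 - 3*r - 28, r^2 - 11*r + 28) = r - 7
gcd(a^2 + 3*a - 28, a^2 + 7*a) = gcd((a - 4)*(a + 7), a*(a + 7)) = a + 7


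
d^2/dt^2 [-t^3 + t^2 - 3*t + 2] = 2 - 6*t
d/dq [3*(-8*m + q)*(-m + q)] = -27*m + 6*q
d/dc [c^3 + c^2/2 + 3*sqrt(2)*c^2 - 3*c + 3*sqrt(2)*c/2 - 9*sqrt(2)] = 3*c^2 + c + 6*sqrt(2)*c - 3 + 3*sqrt(2)/2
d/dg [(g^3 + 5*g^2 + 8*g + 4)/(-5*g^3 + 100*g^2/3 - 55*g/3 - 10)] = 3*(35*g^4 + 26*g^3 - 197*g^2 - 220*g - 4)/(5*(9*g^6 - 120*g^5 + 466*g^4 - 404*g^3 - 119*g^2 + 132*g + 36))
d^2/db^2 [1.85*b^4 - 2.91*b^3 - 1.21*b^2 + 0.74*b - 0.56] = 22.2*b^2 - 17.46*b - 2.42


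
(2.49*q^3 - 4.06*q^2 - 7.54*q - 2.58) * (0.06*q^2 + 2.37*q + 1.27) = 0.1494*q^5 + 5.6577*q^4 - 6.9123*q^3 - 23.1808*q^2 - 15.6904*q - 3.2766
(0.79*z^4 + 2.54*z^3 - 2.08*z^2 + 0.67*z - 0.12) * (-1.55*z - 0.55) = -1.2245*z^5 - 4.3715*z^4 + 1.827*z^3 + 0.1055*z^2 - 0.1825*z + 0.066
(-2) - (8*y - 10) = 8 - 8*y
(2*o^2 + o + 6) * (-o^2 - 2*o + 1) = -2*o^4 - 5*o^3 - 6*o^2 - 11*o + 6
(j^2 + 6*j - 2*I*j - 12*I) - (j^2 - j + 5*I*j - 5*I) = 7*j - 7*I*j - 7*I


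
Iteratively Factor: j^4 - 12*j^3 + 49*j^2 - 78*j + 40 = (j - 4)*(j^3 - 8*j^2 + 17*j - 10) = (j - 4)*(j - 1)*(j^2 - 7*j + 10) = (j - 5)*(j - 4)*(j - 1)*(j - 2)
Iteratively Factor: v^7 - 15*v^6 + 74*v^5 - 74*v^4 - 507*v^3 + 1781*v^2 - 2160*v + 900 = (v - 2)*(v^6 - 13*v^5 + 48*v^4 + 22*v^3 - 463*v^2 + 855*v - 450) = (v - 3)*(v - 2)*(v^5 - 10*v^4 + 18*v^3 + 76*v^2 - 235*v + 150) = (v - 3)*(v - 2)*(v - 1)*(v^4 - 9*v^3 + 9*v^2 + 85*v - 150) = (v - 3)*(v - 2)^2*(v - 1)*(v^3 - 7*v^2 - 5*v + 75) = (v - 5)*(v - 3)*(v - 2)^2*(v - 1)*(v^2 - 2*v - 15) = (v - 5)^2*(v - 3)*(v - 2)^2*(v - 1)*(v + 3)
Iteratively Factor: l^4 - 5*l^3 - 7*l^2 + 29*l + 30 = (l + 2)*(l^3 - 7*l^2 + 7*l + 15) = (l + 1)*(l + 2)*(l^2 - 8*l + 15) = (l - 5)*(l + 1)*(l + 2)*(l - 3)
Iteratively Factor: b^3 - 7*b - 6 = (b + 1)*(b^2 - b - 6) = (b - 3)*(b + 1)*(b + 2)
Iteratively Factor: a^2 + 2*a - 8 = (a - 2)*(a + 4)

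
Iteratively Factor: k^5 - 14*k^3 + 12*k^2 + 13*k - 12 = (k + 1)*(k^4 - k^3 - 13*k^2 + 25*k - 12) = (k - 3)*(k + 1)*(k^3 + 2*k^2 - 7*k + 4) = (k - 3)*(k - 1)*(k + 1)*(k^2 + 3*k - 4) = (k - 3)*(k - 1)^2*(k + 1)*(k + 4)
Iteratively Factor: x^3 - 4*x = (x + 2)*(x^2 - 2*x) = x*(x + 2)*(x - 2)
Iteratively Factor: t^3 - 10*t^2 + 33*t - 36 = (t - 3)*(t^2 - 7*t + 12) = (t - 4)*(t - 3)*(t - 3)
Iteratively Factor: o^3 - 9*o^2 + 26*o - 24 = (o - 2)*(o^2 - 7*o + 12) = (o - 3)*(o - 2)*(o - 4)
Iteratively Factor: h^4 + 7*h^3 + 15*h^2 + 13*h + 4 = (h + 1)*(h^3 + 6*h^2 + 9*h + 4) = (h + 1)*(h + 4)*(h^2 + 2*h + 1) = (h + 1)^2*(h + 4)*(h + 1)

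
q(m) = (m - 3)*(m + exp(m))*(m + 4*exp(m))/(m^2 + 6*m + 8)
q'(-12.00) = 0.23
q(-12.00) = -27.00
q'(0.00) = -3.25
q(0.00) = -1.50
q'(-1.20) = 3.69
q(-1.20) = 0.01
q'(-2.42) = 17.28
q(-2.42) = 39.30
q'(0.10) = -3.45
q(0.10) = -1.84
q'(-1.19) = 3.47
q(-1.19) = 0.04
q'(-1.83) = 224.10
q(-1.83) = -25.98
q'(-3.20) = -79.96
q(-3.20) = 61.96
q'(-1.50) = 18.70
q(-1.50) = -2.79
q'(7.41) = 914888.89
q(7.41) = 451125.42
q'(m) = (-2*m - 6)*(m - 3)*(m + exp(m))*(m + 4*exp(m))/(m^2 + 6*m + 8)^2 + (m - 3)*(m + exp(m))*(4*exp(m) + 1)/(m^2 + 6*m + 8) + (m - 3)*(m + 4*exp(m))*(exp(m) + 1)/(m^2 + 6*m + 8) + (m + exp(m))*(m + 4*exp(m))/(m^2 + 6*m + 8)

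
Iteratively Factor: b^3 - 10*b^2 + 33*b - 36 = (b - 4)*(b^2 - 6*b + 9) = (b - 4)*(b - 3)*(b - 3)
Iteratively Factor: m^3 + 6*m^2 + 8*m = (m + 2)*(m^2 + 4*m) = (m + 2)*(m + 4)*(m)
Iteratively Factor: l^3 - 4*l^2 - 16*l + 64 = (l - 4)*(l^2 - 16) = (l - 4)*(l + 4)*(l - 4)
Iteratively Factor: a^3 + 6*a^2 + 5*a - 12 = (a - 1)*(a^2 + 7*a + 12) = (a - 1)*(a + 4)*(a + 3)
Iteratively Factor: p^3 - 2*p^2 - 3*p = (p - 3)*(p^2 + p) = p*(p - 3)*(p + 1)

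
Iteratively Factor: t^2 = (t)*(t)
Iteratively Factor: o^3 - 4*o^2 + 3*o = (o - 1)*(o^2 - 3*o) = o*(o - 1)*(o - 3)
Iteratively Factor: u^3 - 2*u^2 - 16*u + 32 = (u + 4)*(u^2 - 6*u + 8) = (u - 4)*(u + 4)*(u - 2)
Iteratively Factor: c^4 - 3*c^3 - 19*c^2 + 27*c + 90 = (c - 5)*(c^3 + 2*c^2 - 9*c - 18) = (c - 5)*(c + 2)*(c^2 - 9) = (c - 5)*(c - 3)*(c + 2)*(c + 3)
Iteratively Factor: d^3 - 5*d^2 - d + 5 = (d - 1)*(d^2 - 4*d - 5) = (d - 5)*(d - 1)*(d + 1)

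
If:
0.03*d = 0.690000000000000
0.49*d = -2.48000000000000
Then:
No Solution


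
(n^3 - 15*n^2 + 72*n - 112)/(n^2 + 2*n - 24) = (n^2 - 11*n + 28)/(n + 6)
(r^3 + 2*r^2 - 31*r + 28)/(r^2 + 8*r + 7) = (r^2 - 5*r + 4)/(r + 1)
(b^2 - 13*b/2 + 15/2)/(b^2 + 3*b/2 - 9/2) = (b - 5)/(b + 3)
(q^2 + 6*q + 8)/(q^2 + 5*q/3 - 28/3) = 3*(q + 2)/(3*q - 7)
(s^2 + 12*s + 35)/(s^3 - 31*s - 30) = (s + 7)/(s^2 - 5*s - 6)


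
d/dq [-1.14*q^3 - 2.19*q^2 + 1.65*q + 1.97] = -3.42*q^2 - 4.38*q + 1.65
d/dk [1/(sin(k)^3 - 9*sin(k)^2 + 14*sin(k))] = (-3*cos(k) + 18/tan(k) - 14*cos(k)/sin(k)^2)/((sin(k) - 7)^2*(sin(k) - 2)^2)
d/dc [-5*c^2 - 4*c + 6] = -10*c - 4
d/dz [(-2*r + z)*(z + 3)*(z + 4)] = -4*r*z - 14*r + 3*z^2 + 14*z + 12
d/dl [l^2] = 2*l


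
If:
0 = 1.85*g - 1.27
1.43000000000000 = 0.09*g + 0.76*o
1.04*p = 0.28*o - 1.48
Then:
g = 0.69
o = 1.80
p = -0.94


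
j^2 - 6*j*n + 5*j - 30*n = (j + 5)*(j - 6*n)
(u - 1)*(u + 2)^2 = u^3 + 3*u^2 - 4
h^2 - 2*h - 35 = (h - 7)*(h + 5)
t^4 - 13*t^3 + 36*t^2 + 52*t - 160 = (t - 8)*(t - 5)*(t - 2)*(t + 2)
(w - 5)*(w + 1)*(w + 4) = w^3 - 21*w - 20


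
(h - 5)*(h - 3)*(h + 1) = h^3 - 7*h^2 + 7*h + 15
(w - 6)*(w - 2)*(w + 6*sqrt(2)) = w^3 - 8*w^2 + 6*sqrt(2)*w^2 - 48*sqrt(2)*w + 12*w + 72*sqrt(2)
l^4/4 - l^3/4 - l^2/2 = l^2*(l/4 + 1/4)*(l - 2)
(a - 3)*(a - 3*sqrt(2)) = a^2 - 3*sqrt(2)*a - 3*a + 9*sqrt(2)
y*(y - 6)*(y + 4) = y^3 - 2*y^2 - 24*y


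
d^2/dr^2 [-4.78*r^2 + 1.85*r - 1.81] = -9.56000000000000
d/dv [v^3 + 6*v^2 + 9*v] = 3*v^2 + 12*v + 9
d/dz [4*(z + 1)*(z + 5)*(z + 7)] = 12*z^2 + 104*z + 188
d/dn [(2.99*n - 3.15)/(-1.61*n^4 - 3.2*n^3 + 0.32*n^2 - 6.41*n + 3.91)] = (14.4417*n^4 - 1.15*n^3 - 31.1968*n^2 + 2.016*n - 8.5006)/(2.5921*n^8 + 10.304*n^7 + 9.2096*n^6 + 18.5922*n^5 + 28.5362*n^4 - 29.1264*n^3 + 43.5905*n^2 - 50.1262*n + 15.2881)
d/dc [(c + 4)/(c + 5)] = (c + 5)^(-2)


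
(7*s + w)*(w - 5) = 7*s*w - 35*s + w^2 - 5*w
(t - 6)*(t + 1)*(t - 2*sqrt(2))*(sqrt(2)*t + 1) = sqrt(2)*t^4 - 5*sqrt(2)*t^3 - 3*t^3 - 8*sqrt(2)*t^2 + 15*t^2 + 10*sqrt(2)*t + 18*t + 12*sqrt(2)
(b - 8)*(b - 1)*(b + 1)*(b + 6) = b^4 - 2*b^3 - 49*b^2 + 2*b + 48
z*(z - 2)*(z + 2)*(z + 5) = z^4 + 5*z^3 - 4*z^2 - 20*z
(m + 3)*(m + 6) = m^2 + 9*m + 18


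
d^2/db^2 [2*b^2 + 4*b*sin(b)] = -4*b*sin(b) + 8*cos(b) + 4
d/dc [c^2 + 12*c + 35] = 2*c + 12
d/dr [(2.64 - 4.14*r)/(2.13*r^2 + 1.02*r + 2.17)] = (8.8182*r^2 - 11.2464*r - 11.6766)/(4.5369*r^4 + 4.3452*r^3 + 10.2846*r^2 + 4.4268*r + 4.7089)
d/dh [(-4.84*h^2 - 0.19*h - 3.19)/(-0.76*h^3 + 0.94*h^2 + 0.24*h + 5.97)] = (-3.6784*h^4 - 0.2888*h^3 - 8.2562*h^2 - 51.7924*h - 0.3687)/(0.5776*h^6 - 1.4288*h^5 + 0.5188*h^4 - 8.6232*h^3 + 11.2812*h^2 + 2.8656*h + 35.6409)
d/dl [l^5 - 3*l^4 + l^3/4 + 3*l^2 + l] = 5*l^4 - 12*l^3 + 3*l^2/4 + 6*l + 1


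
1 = 1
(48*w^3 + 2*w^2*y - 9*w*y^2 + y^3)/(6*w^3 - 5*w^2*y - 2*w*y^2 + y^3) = (-8*w + y)/(-w + y)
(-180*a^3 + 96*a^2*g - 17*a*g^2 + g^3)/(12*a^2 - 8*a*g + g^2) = (-30*a^2 + 11*a*g - g^2)/(2*a - g)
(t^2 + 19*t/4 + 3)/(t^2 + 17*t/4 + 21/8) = 2*(t + 4)/(2*t + 7)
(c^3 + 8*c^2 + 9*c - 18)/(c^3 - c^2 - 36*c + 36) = (c + 3)/(c - 6)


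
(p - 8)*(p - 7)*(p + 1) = p^3 - 14*p^2 + 41*p + 56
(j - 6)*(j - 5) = j^2 - 11*j + 30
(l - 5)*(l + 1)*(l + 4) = l^3 - 21*l - 20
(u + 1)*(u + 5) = u^2 + 6*u + 5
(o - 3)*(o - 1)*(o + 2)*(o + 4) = o^4 + 2*o^3 - 13*o^2 - 14*o + 24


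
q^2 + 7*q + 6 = (q + 1)*(q + 6)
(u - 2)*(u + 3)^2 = u^3 + 4*u^2 - 3*u - 18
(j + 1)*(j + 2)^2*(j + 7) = j^4 + 12*j^3 + 43*j^2 + 60*j + 28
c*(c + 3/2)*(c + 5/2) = c^3 + 4*c^2 + 15*c/4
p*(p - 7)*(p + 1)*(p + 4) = p^4 - 2*p^3 - 31*p^2 - 28*p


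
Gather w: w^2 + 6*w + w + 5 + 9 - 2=w^2 + 7*w + 12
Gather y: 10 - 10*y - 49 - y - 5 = -11*y - 44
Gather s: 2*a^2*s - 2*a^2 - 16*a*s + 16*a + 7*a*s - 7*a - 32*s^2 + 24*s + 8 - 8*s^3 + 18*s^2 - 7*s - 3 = -2*a^2 + 9*a - 8*s^3 - 14*s^2 + s*(2*a^2 - 9*a + 17) + 5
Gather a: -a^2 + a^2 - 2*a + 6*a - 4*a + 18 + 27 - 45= 0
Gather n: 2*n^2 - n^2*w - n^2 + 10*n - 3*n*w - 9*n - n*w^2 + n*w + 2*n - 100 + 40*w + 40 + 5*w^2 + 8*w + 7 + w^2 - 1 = n^2*(1 - w) + n*(-w^2 - 2*w + 3) + 6*w^2 + 48*w - 54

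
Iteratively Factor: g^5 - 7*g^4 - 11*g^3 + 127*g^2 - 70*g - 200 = (g - 5)*(g^4 - 2*g^3 - 21*g^2 + 22*g + 40) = (g - 5)*(g + 1)*(g^3 - 3*g^2 - 18*g + 40) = (g - 5)*(g + 1)*(g + 4)*(g^2 - 7*g + 10) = (g - 5)*(g - 2)*(g + 1)*(g + 4)*(g - 5)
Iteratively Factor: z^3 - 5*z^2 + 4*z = (z - 1)*(z^2 - 4*z) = (z - 4)*(z - 1)*(z)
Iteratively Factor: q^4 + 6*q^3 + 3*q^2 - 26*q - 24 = (q + 1)*(q^3 + 5*q^2 - 2*q - 24) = (q + 1)*(q + 3)*(q^2 + 2*q - 8) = (q + 1)*(q + 3)*(q + 4)*(q - 2)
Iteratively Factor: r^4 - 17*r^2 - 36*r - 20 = (r + 2)*(r^3 - 2*r^2 - 13*r - 10) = (r - 5)*(r + 2)*(r^2 + 3*r + 2) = (r - 5)*(r + 2)^2*(r + 1)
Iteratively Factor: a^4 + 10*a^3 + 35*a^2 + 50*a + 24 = (a + 2)*(a^3 + 8*a^2 + 19*a + 12) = (a + 1)*(a + 2)*(a^2 + 7*a + 12) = (a + 1)*(a + 2)*(a + 4)*(a + 3)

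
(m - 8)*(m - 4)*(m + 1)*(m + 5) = m^4 - 6*m^3 - 35*m^2 + 132*m + 160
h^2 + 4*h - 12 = (h - 2)*(h + 6)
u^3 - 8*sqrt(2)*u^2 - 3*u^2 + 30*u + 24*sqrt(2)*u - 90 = (u - 3)*(u - 5*sqrt(2))*(u - 3*sqrt(2))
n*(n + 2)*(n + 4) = n^3 + 6*n^2 + 8*n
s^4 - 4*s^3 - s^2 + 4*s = s*(s - 4)*(s - 1)*(s + 1)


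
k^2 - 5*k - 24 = (k - 8)*(k + 3)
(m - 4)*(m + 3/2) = m^2 - 5*m/2 - 6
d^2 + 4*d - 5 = (d - 1)*(d + 5)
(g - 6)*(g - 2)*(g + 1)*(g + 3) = g^4 - 4*g^3 - 17*g^2 + 24*g + 36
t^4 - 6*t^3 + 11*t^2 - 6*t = t*(t - 3)*(t - 2)*(t - 1)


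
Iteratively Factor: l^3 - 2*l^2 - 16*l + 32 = (l - 4)*(l^2 + 2*l - 8) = (l - 4)*(l + 4)*(l - 2)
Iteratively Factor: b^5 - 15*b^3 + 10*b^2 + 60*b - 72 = (b - 2)*(b^4 + 2*b^3 - 11*b^2 - 12*b + 36) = (b - 2)*(b + 3)*(b^3 - b^2 - 8*b + 12) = (b - 2)^2*(b + 3)*(b^2 + b - 6) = (b - 2)^2*(b + 3)^2*(b - 2)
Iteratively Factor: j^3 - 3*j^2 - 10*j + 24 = (j - 4)*(j^2 + j - 6) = (j - 4)*(j - 2)*(j + 3)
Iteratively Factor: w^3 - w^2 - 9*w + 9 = (w - 3)*(w^2 + 2*w - 3) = (w - 3)*(w - 1)*(w + 3)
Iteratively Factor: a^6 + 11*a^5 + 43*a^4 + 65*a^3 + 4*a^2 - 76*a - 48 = (a + 3)*(a^5 + 8*a^4 + 19*a^3 + 8*a^2 - 20*a - 16) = (a + 1)*(a + 3)*(a^4 + 7*a^3 + 12*a^2 - 4*a - 16) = (a - 1)*(a + 1)*(a + 3)*(a^3 + 8*a^2 + 20*a + 16) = (a - 1)*(a + 1)*(a + 2)*(a + 3)*(a^2 + 6*a + 8) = (a - 1)*(a + 1)*(a + 2)^2*(a + 3)*(a + 4)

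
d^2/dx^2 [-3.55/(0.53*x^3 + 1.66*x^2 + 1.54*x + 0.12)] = ((11.289*x + 11.786)*(0.53*x^3 + 1.66*x^2 + 1.54*x + 0.12) - 3.55*(1.59*x^2 + 3.32*x + 1.54)*(3.18*x^2 + 6.64*x + 3.08))/(0.53*x^3 + 1.66*x^2 + 1.54*x + 0.12)^3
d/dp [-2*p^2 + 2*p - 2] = 2 - 4*p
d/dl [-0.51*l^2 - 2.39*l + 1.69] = -1.02*l - 2.39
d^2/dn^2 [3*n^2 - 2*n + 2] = 6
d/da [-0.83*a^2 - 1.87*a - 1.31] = -1.66*a - 1.87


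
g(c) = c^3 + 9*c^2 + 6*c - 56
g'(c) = 3*c^2 + 18*c + 6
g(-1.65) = -45.89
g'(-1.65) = -15.53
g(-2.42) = -31.98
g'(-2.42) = -19.99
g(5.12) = 344.87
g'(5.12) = 176.80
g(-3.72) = -5.25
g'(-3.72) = -19.44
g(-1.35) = -50.16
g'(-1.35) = -12.83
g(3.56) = 124.54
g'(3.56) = 108.10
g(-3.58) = -8.02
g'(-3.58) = -19.99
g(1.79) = -10.69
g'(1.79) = 47.83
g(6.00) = 520.00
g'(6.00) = 222.00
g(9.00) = 1456.00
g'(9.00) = 411.00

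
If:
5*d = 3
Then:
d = 3/5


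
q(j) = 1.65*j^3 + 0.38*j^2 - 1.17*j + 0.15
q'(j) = 4.95*j^2 + 0.76*j - 1.17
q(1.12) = 1.63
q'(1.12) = 5.89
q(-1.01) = 0.02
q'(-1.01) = 3.11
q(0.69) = 0.07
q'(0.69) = 1.71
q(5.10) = 222.94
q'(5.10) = 131.46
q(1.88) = 10.26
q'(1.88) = 17.75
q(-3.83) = -82.49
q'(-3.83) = 68.53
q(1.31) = 2.98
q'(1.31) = 8.32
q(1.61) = 6.14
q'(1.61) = 12.88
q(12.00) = 2892.03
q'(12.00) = 720.75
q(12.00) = 2892.03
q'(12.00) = 720.75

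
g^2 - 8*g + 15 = (g - 5)*(g - 3)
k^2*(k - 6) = k^3 - 6*k^2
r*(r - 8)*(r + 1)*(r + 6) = r^4 - r^3 - 50*r^2 - 48*r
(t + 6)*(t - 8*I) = t^2 + 6*t - 8*I*t - 48*I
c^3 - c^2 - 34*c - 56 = (c - 7)*(c + 2)*(c + 4)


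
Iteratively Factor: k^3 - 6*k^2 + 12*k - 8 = (k - 2)*(k^2 - 4*k + 4) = (k - 2)^2*(k - 2)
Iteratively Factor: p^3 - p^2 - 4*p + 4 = (p + 2)*(p^2 - 3*p + 2) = (p - 2)*(p + 2)*(p - 1)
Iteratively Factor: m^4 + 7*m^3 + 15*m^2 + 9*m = (m + 1)*(m^3 + 6*m^2 + 9*m) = (m + 1)*(m + 3)*(m^2 + 3*m) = m*(m + 1)*(m + 3)*(m + 3)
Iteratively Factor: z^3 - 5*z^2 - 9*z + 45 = (z - 5)*(z^2 - 9) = (z - 5)*(z - 3)*(z + 3)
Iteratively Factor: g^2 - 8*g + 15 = (g - 5)*(g - 3)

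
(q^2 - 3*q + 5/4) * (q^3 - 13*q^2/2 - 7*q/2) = q^5 - 19*q^4/2 + 69*q^3/4 + 19*q^2/8 - 35*q/8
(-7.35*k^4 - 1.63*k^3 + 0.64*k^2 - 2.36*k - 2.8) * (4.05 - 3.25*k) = 23.8875*k^5 - 24.47*k^4 - 8.6815*k^3 + 10.262*k^2 - 0.458*k - 11.34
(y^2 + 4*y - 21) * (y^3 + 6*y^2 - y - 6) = y^5 + 10*y^4 + 2*y^3 - 136*y^2 - 3*y + 126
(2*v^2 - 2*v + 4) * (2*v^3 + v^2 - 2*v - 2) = 4*v^5 - 2*v^4 + 2*v^3 + 4*v^2 - 4*v - 8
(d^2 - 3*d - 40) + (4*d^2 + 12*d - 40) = 5*d^2 + 9*d - 80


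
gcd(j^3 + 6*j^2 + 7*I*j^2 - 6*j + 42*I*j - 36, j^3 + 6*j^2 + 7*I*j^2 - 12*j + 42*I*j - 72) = j + 6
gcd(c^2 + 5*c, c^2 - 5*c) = c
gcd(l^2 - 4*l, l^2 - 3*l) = l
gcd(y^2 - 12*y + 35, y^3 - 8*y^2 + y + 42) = y - 7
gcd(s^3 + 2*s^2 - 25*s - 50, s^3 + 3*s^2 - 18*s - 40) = s^2 + 7*s + 10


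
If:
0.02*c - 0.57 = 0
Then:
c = 28.50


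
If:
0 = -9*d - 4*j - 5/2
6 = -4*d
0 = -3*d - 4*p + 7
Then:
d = -3/2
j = 11/4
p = 23/8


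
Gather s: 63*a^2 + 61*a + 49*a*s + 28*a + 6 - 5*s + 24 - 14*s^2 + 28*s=63*a^2 + 89*a - 14*s^2 + s*(49*a + 23) + 30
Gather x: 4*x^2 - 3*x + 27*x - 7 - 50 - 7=4*x^2 + 24*x - 64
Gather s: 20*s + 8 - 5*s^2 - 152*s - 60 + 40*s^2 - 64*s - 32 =35*s^2 - 196*s - 84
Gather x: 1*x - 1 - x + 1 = 0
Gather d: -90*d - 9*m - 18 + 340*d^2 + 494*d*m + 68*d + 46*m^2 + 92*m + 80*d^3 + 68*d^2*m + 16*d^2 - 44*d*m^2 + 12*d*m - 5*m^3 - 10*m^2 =80*d^3 + d^2*(68*m + 356) + d*(-44*m^2 + 506*m - 22) - 5*m^3 + 36*m^2 + 83*m - 18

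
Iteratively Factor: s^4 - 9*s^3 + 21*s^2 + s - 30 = (s - 3)*(s^3 - 6*s^2 + 3*s + 10) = (s - 5)*(s - 3)*(s^2 - s - 2) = (s - 5)*(s - 3)*(s - 2)*(s + 1)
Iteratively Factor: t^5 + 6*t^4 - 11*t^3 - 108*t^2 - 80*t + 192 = (t + 3)*(t^4 + 3*t^3 - 20*t^2 - 48*t + 64) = (t + 3)*(t + 4)*(t^3 - t^2 - 16*t + 16) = (t + 3)*(t + 4)^2*(t^2 - 5*t + 4) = (t - 1)*(t + 3)*(t + 4)^2*(t - 4)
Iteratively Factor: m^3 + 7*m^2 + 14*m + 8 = (m + 4)*(m^2 + 3*m + 2) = (m + 1)*(m + 4)*(m + 2)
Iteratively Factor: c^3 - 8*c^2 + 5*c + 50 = (c + 2)*(c^2 - 10*c + 25) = (c - 5)*(c + 2)*(c - 5)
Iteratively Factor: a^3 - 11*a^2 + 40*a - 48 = (a - 4)*(a^2 - 7*a + 12) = (a - 4)^2*(a - 3)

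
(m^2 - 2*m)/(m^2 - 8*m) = (m - 2)/(m - 8)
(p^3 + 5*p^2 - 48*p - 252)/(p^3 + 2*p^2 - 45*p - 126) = (p + 6)/(p + 3)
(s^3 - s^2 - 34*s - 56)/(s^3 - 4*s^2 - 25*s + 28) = (s + 2)/(s - 1)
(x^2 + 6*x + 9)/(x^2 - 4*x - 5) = (x^2 + 6*x + 9)/(x^2 - 4*x - 5)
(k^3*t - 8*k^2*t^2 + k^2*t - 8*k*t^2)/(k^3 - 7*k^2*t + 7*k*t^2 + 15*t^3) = k*t*(k^2 - 8*k*t + k - 8*t)/(k^3 - 7*k^2*t + 7*k*t^2 + 15*t^3)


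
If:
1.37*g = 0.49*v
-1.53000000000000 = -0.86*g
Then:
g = 1.78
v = 4.97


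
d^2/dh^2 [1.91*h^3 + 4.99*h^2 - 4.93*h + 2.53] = 11.46*h + 9.98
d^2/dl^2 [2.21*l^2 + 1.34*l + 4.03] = 4.42000000000000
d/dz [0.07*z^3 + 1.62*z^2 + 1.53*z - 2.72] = 0.21*z^2 + 3.24*z + 1.53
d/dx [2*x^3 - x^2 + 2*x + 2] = 6*x^2 - 2*x + 2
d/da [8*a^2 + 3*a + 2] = 16*a + 3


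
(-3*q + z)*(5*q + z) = -15*q^2 + 2*q*z + z^2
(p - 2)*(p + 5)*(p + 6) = p^3 + 9*p^2 + 8*p - 60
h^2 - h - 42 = (h - 7)*(h + 6)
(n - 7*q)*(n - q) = n^2 - 8*n*q + 7*q^2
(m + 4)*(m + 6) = m^2 + 10*m + 24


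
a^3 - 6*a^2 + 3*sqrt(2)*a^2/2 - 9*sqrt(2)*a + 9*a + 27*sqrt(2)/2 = (a - 3)^2*(a + 3*sqrt(2)/2)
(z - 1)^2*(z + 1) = z^3 - z^2 - z + 1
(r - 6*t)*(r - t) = r^2 - 7*r*t + 6*t^2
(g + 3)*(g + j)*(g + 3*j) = g^3 + 4*g^2*j + 3*g^2 + 3*g*j^2 + 12*g*j + 9*j^2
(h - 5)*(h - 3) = h^2 - 8*h + 15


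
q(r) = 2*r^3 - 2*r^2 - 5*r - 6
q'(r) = 6*r^2 - 4*r - 5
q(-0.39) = -4.47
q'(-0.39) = -2.53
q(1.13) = -11.32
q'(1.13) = -1.86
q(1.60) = -10.93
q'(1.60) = 3.96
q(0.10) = -6.52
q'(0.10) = -5.34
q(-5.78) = -430.12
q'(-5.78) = 218.57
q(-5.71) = -415.00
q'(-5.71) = 213.46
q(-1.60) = -11.31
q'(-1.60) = 16.76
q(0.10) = -6.52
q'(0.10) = -5.34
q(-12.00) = -3690.00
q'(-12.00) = 907.00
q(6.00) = 324.00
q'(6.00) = 187.00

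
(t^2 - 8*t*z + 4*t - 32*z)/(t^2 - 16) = (t - 8*z)/(t - 4)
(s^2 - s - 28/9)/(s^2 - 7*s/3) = (s + 4/3)/s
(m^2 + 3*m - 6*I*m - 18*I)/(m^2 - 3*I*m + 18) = (m + 3)/(m + 3*I)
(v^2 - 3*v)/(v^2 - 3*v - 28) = v*(3 - v)/(-v^2 + 3*v + 28)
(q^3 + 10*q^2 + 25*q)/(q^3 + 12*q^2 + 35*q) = (q + 5)/(q + 7)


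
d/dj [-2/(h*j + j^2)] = 2*(h + 2*j)/(j^2*(h + j)^2)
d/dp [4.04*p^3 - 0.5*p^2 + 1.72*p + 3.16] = 12.12*p^2 - 1.0*p + 1.72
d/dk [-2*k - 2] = -2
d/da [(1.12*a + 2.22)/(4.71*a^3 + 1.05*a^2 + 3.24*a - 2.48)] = (5.2752*a^3 + 1.176*a^2 + 3.6288*a - (1.12*a + 2.22)*(14.13*a^2 + 2.1*a + 3.24) - 2.7776)/(4.71*a^3 + 1.05*a^2 + 3.24*a - 2.48)^2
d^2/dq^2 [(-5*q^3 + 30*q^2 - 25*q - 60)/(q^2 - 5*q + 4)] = 40/(q^3 - 3*q^2 + 3*q - 1)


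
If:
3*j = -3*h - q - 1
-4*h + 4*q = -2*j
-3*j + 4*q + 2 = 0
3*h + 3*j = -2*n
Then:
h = -1/3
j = 2/15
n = 3/10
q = -2/5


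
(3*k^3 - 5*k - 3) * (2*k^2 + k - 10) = 6*k^5 + 3*k^4 - 40*k^3 - 11*k^2 + 47*k + 30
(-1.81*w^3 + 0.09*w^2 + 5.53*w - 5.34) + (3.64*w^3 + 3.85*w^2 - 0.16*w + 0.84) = 1.83*w^3 + 3.94*w^2 + 5.37*w - 4.5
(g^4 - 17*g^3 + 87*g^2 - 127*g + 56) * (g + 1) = g^5 - 16*g^4 + 70*g^3 - 40*g^2 - 71*g + 56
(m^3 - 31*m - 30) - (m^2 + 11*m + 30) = m^3 - m^2 - 42*m - 60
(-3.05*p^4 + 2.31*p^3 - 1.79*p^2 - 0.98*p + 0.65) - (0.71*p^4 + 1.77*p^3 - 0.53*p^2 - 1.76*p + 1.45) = -3.76*p^4 + 0.54*p^3 - 1.26*p^2 + 0.78*p - 0.8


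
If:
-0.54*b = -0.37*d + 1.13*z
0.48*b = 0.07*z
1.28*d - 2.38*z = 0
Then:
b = 0.00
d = 0.00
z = 0.00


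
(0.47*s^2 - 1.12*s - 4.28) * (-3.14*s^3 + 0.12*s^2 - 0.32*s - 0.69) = -1.4758*s^5 + 3.5732*s^4 + 13.1544*s^3 - 0.4795*s^2 + 2.1424*s + 2.9532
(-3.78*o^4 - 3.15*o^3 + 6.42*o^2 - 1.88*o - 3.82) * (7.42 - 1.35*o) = 5.103*o^5 - 23.7951*o^4 - 32.04*o^3 + 50.1744*o^2 - 8.7926*o - 28.3444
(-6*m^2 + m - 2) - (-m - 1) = -6*m^2 + 2*m - 1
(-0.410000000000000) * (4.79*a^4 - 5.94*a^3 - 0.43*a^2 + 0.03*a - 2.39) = -1.9639*a^4 + 2.4354*a^3 + 0.1763*a^2 - 0.0123*a + 0.9799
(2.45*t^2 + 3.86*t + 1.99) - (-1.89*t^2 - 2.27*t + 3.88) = 4.34*t^2 + 6.13*t - 1.89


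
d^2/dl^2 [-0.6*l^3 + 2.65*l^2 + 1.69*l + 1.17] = 5.3 - 3.6*l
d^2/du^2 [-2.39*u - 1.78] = 0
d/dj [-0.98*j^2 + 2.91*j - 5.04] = 2.91 - 1.96*j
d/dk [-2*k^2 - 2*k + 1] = -4*k - 2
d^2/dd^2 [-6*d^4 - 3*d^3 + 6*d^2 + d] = -72*d^2 - 18*d + 12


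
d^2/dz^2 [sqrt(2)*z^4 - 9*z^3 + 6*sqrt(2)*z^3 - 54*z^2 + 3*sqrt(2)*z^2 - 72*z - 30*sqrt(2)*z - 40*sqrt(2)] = 12*sqrt(2)*z^2 - 54*z + 36*sqrt(2)*z - 108 + 6*sqrt(2)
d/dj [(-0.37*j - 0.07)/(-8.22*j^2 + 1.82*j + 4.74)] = (3.0414*j^2 - 0.6734*j - (0.37*j + 0.07)*(16.44*j - 1.82) - 1.7538)/(-8.22*j^2 + 1.82*j + 4.74)^2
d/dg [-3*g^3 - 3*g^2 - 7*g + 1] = -9*g^2 - 6*g - 7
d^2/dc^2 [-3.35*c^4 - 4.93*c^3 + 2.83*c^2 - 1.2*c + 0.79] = -40.2*c^2 - 29.58*c + 5.66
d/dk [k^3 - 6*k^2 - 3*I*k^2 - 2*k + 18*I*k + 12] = 3*k^2 - 12*k - 6*I*k - 2 + 18*I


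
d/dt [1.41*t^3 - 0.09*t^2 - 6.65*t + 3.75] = 4.23*t^2 - 0.18*t - 6.65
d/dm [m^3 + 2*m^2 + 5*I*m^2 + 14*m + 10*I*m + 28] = 3*m^2 + m*(4 + 10*I) + 14 + 10*I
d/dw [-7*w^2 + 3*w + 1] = 3 - 14*w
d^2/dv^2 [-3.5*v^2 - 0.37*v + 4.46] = -7.00000000000000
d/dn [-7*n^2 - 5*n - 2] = -14*n - 5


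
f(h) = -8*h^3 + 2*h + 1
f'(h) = 2 - 24*h^2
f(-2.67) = 147.93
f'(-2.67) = -169.09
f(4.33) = -639.80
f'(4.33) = -447.97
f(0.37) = 1.33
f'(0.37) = -1.29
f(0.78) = -1.24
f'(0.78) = -12.60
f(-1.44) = 22.01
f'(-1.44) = -47.77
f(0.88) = -2.69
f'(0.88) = -16.59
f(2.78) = -165.32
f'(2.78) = -183.48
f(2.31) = -92.99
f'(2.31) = -126.07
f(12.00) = -13799.00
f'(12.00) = -3454.00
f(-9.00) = 5815.00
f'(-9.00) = -1942.00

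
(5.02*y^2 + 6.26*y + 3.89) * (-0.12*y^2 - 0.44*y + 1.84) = -0.6024*y^4 - 2.96*y^3 + 6.0156*y^2 + 9.8068*y + 7.1576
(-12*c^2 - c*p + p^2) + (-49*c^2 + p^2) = -61*c^2 - c*p + 2*p^2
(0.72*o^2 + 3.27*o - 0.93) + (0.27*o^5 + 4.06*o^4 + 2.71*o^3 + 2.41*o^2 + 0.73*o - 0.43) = 0.27*o^5 + 4.06*o^4 + 2.71*o^3 + 3.13*o^2 + 4.0*o - 1.36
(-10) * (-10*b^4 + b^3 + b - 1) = 100*b^4 - 10*b^3 - 10*b + 10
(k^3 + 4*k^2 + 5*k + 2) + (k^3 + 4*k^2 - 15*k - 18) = 2*k^3 + 8*k^2 - 10*k - 16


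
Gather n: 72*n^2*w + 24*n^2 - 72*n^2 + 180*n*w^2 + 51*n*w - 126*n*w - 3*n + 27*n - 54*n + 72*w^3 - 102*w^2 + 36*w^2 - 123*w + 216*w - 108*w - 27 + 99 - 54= n^2*(72*w - 48) + n*(180*w^2 - 75*w - 30) + 72*w^3 - 66*w^2 - 15*w + 18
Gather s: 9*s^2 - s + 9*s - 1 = 9*s^2 + 8*s - 1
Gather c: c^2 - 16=c^2 - 16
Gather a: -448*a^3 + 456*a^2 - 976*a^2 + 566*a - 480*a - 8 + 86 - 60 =-448*a^3 - 520*a^2 + 86*a + 18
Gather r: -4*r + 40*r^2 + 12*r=40*r^2 + 8*r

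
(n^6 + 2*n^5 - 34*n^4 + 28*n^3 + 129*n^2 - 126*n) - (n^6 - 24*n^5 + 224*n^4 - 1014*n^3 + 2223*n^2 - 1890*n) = 26*n^5 - 258*n^4 + 1042*n^3 - 2094*n^2 + 1764*n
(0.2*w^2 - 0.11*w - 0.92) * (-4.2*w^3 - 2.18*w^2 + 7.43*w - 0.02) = -0.84*w^5 + 0.026*w^4 + 5.5898*w^3 + 1.1843*w^2 - 6.8334*w + 0.0184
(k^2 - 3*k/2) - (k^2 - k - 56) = 56 - k/2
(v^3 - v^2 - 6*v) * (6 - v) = -v^4 + 7*v^3 - 36*v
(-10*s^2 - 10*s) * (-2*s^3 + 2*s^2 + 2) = 20*s^5 - 20*s^3 - 20*s^2 - 20*s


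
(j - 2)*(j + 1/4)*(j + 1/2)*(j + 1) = j^4 - j^3/4 - 21*j^2/8 - 13*j/8 - 1/4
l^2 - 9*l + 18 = (l - 6)*(l - 3)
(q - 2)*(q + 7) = q^2 + 5*q - 14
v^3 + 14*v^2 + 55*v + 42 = (v + 1)*(v + 6)*(v + 7)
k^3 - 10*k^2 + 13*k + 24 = (k - 8)*(k - 3)*(k + 1)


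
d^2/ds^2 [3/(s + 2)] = 6/(s + 2)^3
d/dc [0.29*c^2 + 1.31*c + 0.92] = 0.58*c + 1.31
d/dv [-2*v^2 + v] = 1 - 4*v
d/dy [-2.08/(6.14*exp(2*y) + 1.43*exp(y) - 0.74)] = (25.5424*exp(y) + 2.9744)*exp(y)/(6.14*exp(2*y) + 1.43*exp(y) - 0.74)^2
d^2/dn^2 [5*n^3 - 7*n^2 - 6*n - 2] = 30*n - 14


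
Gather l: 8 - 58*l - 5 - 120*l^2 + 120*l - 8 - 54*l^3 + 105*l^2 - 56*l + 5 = -54*l^3 - 15*l^2 + 6*l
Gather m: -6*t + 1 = 1 - 6*t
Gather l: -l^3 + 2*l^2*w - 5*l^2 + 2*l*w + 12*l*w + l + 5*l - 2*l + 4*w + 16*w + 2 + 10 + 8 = -l^3 + l^2*(2*w - 5) + l*(14*w + 4) + 20*w + 20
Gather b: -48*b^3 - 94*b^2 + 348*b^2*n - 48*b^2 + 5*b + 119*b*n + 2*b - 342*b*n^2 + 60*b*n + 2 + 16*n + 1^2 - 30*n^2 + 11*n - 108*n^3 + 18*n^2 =-48*b^3 + b^2*(348*n - 142) + b*(-342*n^2 + 179*n + 7) - 108*n^3 - 12*n^2 + 27*n + 3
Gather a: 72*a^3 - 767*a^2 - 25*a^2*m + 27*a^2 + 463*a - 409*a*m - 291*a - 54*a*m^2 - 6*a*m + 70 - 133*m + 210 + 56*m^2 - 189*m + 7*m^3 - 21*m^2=72*a^3 + a^2*(-25*m - 740) + a*(-54*m^2 - 415*m + 172) + 7*m^3 + 35*m^2 - 322*m + 280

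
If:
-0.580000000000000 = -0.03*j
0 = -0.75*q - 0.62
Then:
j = 19.33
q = -0.83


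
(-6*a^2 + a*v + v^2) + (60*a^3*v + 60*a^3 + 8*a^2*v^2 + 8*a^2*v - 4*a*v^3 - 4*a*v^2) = 60*a^3*v + 60*a^3 + 8*a^2*v^2 + 8*a^2*v - 6*a^2 - 4*a*v^3 - 4*a*v^2 + a*v + v^2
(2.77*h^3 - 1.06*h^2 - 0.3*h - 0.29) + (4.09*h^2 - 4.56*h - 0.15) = 2.77*h^3 + 3.03*h^2 - 4.86*h - 0.44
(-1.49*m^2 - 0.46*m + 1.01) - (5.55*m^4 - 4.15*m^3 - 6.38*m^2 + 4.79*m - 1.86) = -5.55*m^4 + 4.15*m^3 + 4.89*m^2 - 5.25*m + 2.87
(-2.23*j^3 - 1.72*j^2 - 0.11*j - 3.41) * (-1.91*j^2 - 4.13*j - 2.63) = 4.2593*j^5 + 12.4951*j^4 + 13.1786*j^3 + 11.491*j^2 + 14.3726*j + 8.9683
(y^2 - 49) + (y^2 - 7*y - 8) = 2*y^2 - 7*y - 57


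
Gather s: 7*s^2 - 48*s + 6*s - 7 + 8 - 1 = 7*s^2 - 42*s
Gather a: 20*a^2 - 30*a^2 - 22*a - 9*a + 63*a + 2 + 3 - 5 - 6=-10*a^2 + 32*a - 6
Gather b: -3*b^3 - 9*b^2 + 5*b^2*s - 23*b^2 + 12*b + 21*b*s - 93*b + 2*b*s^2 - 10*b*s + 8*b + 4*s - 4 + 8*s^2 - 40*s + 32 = -3*b^3 + b^2*(5*s - 32) + b*(2*s^2 + 11*s - 73) + 8*s^2 - 36*s + 28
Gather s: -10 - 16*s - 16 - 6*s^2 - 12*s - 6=-6*s^2 - 28*s - 32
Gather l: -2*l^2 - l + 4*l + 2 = -2*l^2 + 3*l + 2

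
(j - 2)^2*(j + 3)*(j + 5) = j^4 + 4*j^3 - 13*j^2 - 28*j + 60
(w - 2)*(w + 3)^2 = w^3 + 4*w^2 - 3*w - 18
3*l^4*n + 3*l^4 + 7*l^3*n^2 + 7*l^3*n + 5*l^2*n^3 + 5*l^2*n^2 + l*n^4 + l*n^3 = (l + n)^2*(3*l + n)*(l*n + l)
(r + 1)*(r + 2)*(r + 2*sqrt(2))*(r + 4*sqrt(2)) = r^4 + 3*r^3 + 6*sqrt(2)*r^3 + 18*r^2 + 18*sqrt(2)*r^2 + 12*sqrt(2)*r + 48*r + 32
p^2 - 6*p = p*(p - 6)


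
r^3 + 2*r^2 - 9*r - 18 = (r - 3)*(r + 2)*(r + 3)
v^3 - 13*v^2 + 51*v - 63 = (v - 7)*(v - 3)^2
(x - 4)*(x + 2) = x^2 - 2*x - 8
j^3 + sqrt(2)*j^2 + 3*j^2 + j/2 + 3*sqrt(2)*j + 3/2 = (j + 3)*(j + sqrt(2)/2)^2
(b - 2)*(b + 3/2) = b^2 - b/2 - 3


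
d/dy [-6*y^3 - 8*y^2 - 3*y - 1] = -18*y^2 - 16*y - 3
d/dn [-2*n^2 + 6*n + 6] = 6 - 4*n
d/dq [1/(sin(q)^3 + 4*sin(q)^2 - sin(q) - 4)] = (-3*sin(q)^2 - 8*sin(q) + 1)/((sin(q) + 4)^2*cos(q)^3)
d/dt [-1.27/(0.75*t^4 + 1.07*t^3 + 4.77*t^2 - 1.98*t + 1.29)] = (3.81*t^3 + 4.0767*t^2 + 12.1158*t - 2.5146)/(0.75*t^4 + 1.07*t^3 + 4.77*t^2 - 1.98*t + 1.29)^2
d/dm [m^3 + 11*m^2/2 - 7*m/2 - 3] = 3*m^2 + 11*m - 7/2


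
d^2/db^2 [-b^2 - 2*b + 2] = -2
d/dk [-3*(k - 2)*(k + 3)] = -6*k - 3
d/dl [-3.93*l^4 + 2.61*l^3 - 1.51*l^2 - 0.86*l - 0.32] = -15.72*l^3 + 7.83*l^2 - 3.02*l - 0.86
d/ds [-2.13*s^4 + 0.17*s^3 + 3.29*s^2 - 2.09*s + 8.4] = -8.52*s^3 + 0.51*s^2 + 6.58*s - 2.09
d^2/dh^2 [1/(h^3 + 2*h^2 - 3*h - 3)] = 2*(-(3*h + 2)*(h^3 + 2*h^2 - 3*h - 3) + (3*h^2 + 4*h - 3)^2)/(h^3 + 2*h^2 - 3*h - 3)^3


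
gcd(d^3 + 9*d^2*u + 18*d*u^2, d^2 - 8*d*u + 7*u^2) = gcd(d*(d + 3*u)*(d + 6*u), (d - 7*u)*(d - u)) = 1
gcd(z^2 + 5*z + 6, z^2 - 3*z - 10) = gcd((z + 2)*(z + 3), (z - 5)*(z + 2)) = z + 2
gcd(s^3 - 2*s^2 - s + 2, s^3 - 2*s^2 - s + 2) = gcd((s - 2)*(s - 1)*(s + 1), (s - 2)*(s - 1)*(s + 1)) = s^3 - 2*s^2 - s + 2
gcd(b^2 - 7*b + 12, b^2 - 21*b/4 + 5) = b - 4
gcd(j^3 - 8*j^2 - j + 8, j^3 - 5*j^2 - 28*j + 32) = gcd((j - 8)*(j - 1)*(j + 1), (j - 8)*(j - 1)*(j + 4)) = j^2 - 9*j + 8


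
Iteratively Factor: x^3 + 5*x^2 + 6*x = (x + 2)*(x^2 + 3*x) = x*(x + 2)*(x + 3)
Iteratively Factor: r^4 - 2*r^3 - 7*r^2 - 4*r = (r + 1)*(r^3 - 3*r^2 - 4*r) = r*(r + 1)*(r^2 - 3*r - 4) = r*(r - 4)*(r + 1)*(r + 1)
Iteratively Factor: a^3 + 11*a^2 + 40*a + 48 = (a + 3)*(a^2 + 8*a + 16) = (a + 3)*(a + 4)*(a + 4)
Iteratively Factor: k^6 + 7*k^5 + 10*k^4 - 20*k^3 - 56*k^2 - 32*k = (k + 1)*(k^5 + 6*k^4 + 4*k^3 - 24*k^2 - 32*k) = (k - 2)*(k + 1)*(k^4 + 8*k^3 + 20*k^2 + 16*k) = (k - 2)*(k + 1)*(k + 2)*(k^3 + 6*k^2 + 8*k) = (k - 2)*(k + 1)*(k + 2)^2*(k^2 + 4*k) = (k - 2)*(k + 1)*(k + 2)^2*(k + 4)*(k)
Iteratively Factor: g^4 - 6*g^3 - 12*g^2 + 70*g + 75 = (g - 5)*(g^3 - g^2 - 17*g - 15) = (g - 5)*(g + 1)*(g^2 - 2*g - 15) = (g - 5)*(g + 1)*(g + 3)*(g - 5)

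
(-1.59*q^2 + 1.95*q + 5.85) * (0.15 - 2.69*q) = 4.2771*q^3 - 5.484*q^2 - 15.444*q + 0.8775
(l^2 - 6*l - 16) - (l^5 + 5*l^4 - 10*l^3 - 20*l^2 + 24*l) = -l^5 - 5*l^4 + 10*l^3 + 21*l^2 - 30*l - 16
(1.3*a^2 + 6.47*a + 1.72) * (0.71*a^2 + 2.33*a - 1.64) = 0.923*a^4 + 7.6227*a^3 + 14.1643*a^2 - 6.6032*a - 2.8208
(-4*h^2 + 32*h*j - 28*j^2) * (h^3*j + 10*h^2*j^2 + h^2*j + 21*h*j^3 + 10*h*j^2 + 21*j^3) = -4*h^5*j - 8*h^4*j^2 - 4*h^4*j + 208*h^3*j^3 - 8*h^3*j^2 + 392*h^2*j^4 + 208*h^2*j^3 - 588*h*j^5 + 392*h*j^4 - 588*j^5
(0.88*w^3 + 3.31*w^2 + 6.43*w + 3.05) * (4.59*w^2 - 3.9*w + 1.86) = 4.0392*w^5 + 11.7609*w^4 + 18.2415*w^3 - 4.9209*w^2 + 0.0648*w + 5.673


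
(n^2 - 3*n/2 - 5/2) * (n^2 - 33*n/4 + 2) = n^4 - 39*n^3/4 + 95*n^2/8 + 141*n/8 - 5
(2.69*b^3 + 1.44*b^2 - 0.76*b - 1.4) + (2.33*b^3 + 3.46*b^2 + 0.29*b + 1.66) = 5.02*b^3 + 4.9*b^2 - 0.47*b + 0.26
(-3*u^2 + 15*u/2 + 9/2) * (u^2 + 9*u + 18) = -3*u^4 - 39*u^3/2 + 18*u^2 + 351*u/2 + 81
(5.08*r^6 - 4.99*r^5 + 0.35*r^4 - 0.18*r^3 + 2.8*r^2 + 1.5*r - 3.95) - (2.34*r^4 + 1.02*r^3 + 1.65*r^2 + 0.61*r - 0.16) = 5.08*r^6 - 4.99*r^5 - 1.99*r^4 - 1.2*r^3 + 1.15*r^2 + 0.89*r - 3.79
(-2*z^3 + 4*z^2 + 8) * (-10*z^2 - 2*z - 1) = 20*z^5 - 36*z^4 - 6*z^3 - 84*z^2 - 16*z - 8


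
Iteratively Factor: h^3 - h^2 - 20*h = (h)*(h^2 - h - 20) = h*(h - 5)*(h + 4)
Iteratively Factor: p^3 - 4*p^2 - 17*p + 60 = (p - 3)*(p^2 - p - 20) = (p - 5)*(p - 3)*(p + 4)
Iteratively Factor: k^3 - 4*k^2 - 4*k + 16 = (k - 2)*(k^2 - 2*k - 8) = (k - 4)*(k - 2)*(k + 2)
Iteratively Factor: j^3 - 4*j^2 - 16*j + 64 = (j + 4)*(j^2 - 8*j + 16) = (j - 4)*(j + 4)*(j - 4)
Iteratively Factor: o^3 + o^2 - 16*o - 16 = (o + 4)*(o^2 - 3*o - 4) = (o + 1)*(o + 4)*(o - 4)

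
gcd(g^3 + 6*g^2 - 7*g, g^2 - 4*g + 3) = g - 1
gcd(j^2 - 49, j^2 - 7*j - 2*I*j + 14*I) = j - 7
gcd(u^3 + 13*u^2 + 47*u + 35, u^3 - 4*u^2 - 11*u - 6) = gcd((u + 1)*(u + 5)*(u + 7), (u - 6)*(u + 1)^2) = u + 1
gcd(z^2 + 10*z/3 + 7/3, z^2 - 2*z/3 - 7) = z + 7/3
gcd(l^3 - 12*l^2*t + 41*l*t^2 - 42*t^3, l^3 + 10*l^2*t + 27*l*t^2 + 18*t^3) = 1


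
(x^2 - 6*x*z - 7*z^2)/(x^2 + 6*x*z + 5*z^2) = (x - 7*z)/(x + 5*z)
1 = 1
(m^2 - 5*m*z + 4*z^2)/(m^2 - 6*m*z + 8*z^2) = (-m + z)/(-m + 2*z)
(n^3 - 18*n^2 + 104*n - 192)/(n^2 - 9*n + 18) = (n^2 - 12*n + 32)/(n - 3)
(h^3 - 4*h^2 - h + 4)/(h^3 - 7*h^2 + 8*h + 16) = (h - 1)/(h - 4)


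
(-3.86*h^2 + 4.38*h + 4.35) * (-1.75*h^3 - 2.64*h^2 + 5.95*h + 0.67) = 6.755*h^5 + 2.5254*h^4 - 42.1427*h^3 + 11.9908*h^2 + 28.8171*h + 2.9145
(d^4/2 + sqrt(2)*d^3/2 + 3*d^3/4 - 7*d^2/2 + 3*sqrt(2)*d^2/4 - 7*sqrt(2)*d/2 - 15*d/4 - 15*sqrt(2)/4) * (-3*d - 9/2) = -3*d^5/2 - 9*d^4/2 - 3*sqrt(2)*d^4/2 - 9*sqrt(2)*d^3/2 + 57*d^3/8 + 57*sqrt(2)*d^2/8 + 27*d^2 + 135*d/8 + 27*sqrt(2)*d + 135*sqrt(2)/8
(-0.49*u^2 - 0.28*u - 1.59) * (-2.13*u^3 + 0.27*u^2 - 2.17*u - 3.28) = 1.0437*u^5 + 0.4641*u^4 + 4.3744*u^3 + 1.7855*u^2 + 4.3687*u + 5.2152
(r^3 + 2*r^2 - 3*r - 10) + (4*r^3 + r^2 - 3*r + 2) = 5*r^3 + 3*r^2 - 6*r - 8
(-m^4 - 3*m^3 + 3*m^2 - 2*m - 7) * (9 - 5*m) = 5*m^5 + 6*m^4 - 42*m^3 + 37*m^2 + 17*m - 63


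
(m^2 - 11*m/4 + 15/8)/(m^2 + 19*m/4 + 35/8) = (8*m^2 - 22*m + 15)/(8*m^2 + 38*m + 35)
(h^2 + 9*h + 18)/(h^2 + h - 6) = (h + 6)/(h - 2)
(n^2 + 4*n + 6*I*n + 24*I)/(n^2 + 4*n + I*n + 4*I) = (n + 6*I)/(n + I)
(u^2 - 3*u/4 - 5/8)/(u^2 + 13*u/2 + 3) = (u - 5/4)/(u + 6)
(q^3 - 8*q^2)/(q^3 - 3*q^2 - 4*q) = q*(8 - q)/(-q^2 + 3*q + 4)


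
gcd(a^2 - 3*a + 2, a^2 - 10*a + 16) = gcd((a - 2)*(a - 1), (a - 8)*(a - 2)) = a - 2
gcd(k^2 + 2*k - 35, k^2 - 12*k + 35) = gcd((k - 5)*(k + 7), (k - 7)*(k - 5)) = k - 5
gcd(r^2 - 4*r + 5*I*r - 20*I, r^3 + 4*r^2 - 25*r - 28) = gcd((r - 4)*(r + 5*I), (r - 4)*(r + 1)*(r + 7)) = r - 4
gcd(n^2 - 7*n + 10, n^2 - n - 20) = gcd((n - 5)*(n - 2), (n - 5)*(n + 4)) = n - 5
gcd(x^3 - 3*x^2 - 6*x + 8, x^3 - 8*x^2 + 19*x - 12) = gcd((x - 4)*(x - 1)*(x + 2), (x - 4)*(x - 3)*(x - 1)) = x^2 - 5*x + 4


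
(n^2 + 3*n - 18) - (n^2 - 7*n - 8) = 10*n - 10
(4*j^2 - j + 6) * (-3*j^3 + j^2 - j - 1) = -12*j^5 + 7*j^4 - 23*j^3 + 3*j^2 - 5*j - 6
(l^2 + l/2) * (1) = l^2 + l/2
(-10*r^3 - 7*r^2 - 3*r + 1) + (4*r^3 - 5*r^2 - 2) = -6*r^3 - 12*r^2 - 3*r - 1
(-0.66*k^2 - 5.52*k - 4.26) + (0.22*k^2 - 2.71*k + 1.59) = -0.44*k^2 - 8.23*k - 2.67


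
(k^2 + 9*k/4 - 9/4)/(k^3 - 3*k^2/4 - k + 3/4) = (k + 3)/(k^2 - 1)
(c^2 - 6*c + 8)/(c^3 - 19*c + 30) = (c - 4)/(c^2 + 2*c - 15)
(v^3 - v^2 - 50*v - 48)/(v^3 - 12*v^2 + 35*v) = (v^3 - v^2 - 50*v - 48)/(v*(v^2 - 12*v + 35))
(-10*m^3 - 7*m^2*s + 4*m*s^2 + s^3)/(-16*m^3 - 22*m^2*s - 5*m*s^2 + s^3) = (-10*m^2 + 3*m*s + s^2)/(-16*m^2 - 6*m*s + s^2)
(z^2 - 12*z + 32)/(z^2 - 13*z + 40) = (z - 4)/(z - 5)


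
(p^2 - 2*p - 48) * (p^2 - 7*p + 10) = p^4 - 9*p^3 - 24*p^2 + 316*p - 480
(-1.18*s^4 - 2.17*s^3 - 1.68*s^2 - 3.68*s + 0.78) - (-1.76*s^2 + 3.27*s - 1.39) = -1.18*s^4 - 2.17*s^3 + 0.0800000000000001*s^2 - 6.95*s + 2.17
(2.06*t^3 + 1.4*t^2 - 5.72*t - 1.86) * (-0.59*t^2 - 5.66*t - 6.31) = -1.2154*t^5 - 12.4856*t^4 - 17.5478*t^3 + 24.6386*t^2 + 46.6208*t + 11.7366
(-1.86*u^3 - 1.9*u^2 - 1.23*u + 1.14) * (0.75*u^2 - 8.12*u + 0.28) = -1.395*u^5 + 13.6782*u^4 + 13.9847*u^3 + 10.3106*u^2 - 9.6012*u + 0.3192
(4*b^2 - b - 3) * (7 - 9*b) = -36*b^3 + 37*b^2 + 20*b - 21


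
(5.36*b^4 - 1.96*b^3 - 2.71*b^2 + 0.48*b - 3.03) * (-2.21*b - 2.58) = -11.8456*b^5 - 9.4972*b^4 + 11.0459*b^3 + 5.931*b^2 + 5.4579*b + 7.8174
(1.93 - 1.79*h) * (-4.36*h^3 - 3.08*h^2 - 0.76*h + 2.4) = 7.8044*h^4 - 2.9016*h^3 - 4.584*h^2 - 5.7628*h + 4.632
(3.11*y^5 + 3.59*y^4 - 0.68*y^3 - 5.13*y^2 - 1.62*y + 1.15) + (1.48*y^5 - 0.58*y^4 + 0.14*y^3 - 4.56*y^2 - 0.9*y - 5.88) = 4.59*y^5 + 3.01*y^4 - 0.54*y^3 - 9.69*y^2 - 2.52*y - 4.73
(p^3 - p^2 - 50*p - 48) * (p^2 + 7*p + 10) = p^5 + 6*p^4 - 47*p^3 - 408*p^2 - 836*p - 480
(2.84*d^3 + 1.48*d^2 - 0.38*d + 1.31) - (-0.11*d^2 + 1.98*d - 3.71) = 2.84*d^3 + 1.59*d^2 - 2.36*d + 5.02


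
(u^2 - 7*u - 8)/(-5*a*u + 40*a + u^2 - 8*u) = (u + 1)/(-5*a + u)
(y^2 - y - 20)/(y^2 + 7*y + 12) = (y - 5)/(y + 3)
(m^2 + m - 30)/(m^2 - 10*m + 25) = (m + 6)/(m - 5)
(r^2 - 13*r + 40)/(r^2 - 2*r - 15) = (r - 8)/(r + 3)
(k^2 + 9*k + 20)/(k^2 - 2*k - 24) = (k + 5)/(k - 6)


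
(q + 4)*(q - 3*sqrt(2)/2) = q^2 - 3*sqrt(2)*q/2 + 4*q - 6*sqrt(2)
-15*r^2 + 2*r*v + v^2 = (-3*r + v)*(5*r + v)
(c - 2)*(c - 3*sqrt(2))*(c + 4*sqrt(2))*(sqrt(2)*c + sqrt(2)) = sqrt(2)*c^4 - sqrt(2)*c^3 + 2*c^3 - 26*sqrt(2)*c^2 - 2*c^2 - 4*c + 24*sqrt(2)*c + 48*sqrt(2)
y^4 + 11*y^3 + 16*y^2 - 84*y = y*(y - 2)*(y + 6)*(y + 7)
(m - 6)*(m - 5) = m^2 - 11*m + 30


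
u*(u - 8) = u^2 - 8*u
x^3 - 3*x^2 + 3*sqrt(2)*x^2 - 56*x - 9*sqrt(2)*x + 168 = (x - 3)*(x - 4*sqrt(2))*(x + 7*sqrt(2))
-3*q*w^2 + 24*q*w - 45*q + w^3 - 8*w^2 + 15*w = (-3*q + w)*(w - 5)*(w - 3)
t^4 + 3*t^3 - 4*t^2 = t^2*(t - 1)*(t + 4)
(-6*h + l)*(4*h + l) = -24*h^2 - 2*h*l + l^2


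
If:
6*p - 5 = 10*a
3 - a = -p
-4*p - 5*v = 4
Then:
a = -23/4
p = -35/4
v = 31/5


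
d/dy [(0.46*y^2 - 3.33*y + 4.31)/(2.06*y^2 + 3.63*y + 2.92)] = (8.5296*y^2 - 15.0708*y - 25.3689)/(4.2436*y^4 + 14.9556*y^3 + 25.2073*y^2 + 21.1992*y + 8.5264)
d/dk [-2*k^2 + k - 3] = 1 - 4*k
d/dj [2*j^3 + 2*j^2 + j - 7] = 6*j^2 + 4*j + 1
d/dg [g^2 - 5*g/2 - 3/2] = 2*g - 5/2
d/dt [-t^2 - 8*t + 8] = -2*t - 8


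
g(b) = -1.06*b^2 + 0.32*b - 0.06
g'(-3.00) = 6.68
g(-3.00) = -10.56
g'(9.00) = -18.76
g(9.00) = -83.04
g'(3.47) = -7.04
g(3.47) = -11.71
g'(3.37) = -6.82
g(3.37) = -11.02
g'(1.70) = -3.28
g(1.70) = -2.58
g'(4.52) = -9.26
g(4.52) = -20.27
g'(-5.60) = 12.19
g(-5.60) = -35.09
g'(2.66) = -5.32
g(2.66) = -6.71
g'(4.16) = -8.50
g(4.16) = -17.07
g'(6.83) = -14.16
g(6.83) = -47.32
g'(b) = 0.32 - 2.12*b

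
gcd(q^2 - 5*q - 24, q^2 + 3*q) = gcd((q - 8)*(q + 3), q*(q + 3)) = q + 3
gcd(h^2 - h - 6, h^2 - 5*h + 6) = h - 3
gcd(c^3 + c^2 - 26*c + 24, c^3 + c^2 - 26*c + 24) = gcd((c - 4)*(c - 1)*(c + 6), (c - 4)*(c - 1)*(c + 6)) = c^3 + c^2 - 26*c + 24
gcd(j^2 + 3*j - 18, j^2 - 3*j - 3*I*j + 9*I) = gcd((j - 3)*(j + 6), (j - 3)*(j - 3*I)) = j - 3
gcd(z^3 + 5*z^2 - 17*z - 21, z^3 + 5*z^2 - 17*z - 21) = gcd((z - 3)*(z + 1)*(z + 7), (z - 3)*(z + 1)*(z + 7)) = z^3 + 5*z^2 - 17*z - 21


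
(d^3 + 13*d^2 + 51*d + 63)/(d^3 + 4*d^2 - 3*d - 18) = (d + 7)/(d - 2)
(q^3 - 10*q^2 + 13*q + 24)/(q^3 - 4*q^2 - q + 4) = (q^2 - 11*q + 24)/(q^2 - 5*q + 4)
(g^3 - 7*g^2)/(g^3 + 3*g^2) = (g - 7)/(g + 3)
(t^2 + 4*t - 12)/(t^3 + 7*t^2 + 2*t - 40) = (t + 6)/(t^2 + 9*t + 20)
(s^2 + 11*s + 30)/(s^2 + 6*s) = (s + 5)/s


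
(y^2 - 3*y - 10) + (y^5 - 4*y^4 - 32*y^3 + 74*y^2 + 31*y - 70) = y^5 - 4*y^4 - 32*y^3 + 75*y^2 + 28*y - 80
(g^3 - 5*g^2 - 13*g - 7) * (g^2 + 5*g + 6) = g^5 - 32*g^3 - 102*g^2 - 113*g - 42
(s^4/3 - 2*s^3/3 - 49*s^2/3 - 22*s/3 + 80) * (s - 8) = s^5/3 - 10*s^4/3 - 11*s^3 + 370*s^2/3 + 416*s/3 - 640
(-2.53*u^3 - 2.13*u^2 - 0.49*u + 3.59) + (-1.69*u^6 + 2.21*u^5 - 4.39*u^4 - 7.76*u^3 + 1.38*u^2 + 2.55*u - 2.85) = -1.69*u^6 + 2.21*u^5 - 4.39*u^4 - 10.29*u^3 - 0.75*u^2 + 2.06*u + 0.74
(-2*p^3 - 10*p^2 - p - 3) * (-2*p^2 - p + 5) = 4*p^5 + 22*p^4 + 2*p^3 - 43*p^2 - 2*p - 15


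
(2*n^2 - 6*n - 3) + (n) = 2*n^2 - 5*n - 3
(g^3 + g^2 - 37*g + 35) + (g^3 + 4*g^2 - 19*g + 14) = 2*g^3 + 5*g^2 - 56*g + 49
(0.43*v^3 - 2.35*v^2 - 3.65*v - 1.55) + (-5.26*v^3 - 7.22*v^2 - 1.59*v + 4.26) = -4.83*v^3 - 9.57*v^2 - 5.24*v + 2.71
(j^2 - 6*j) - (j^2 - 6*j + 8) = -8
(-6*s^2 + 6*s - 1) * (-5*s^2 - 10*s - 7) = 30*s^4 + 30*s^3 - 13*s^2 - 32*s + 7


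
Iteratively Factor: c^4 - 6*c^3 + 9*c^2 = (c)*(c^3 - 6*c^2 + 9*c) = c*(c - 3)*(c^2 - 3*c) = c^2*(c - 3)*(c - 3)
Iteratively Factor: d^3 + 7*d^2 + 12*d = (d + 4)*(d^2 + 3*d) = d*(d + 4)*(d + 3)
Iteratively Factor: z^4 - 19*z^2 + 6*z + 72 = (z + 2)*(z^3 - 2*z^2 - 15*z + 36) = (z + 2)*(z + 4)*(z^2 - 6*z + 9) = (z - 3)*(z + 2)*(z + 4)*(z - 3)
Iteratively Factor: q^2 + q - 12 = (q + 4)*(q - 3)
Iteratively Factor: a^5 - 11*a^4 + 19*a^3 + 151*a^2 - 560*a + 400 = (a - 5)*(a^4 - 6*a^3 - 11*a^2 + 96*a - 80) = (a - 5)*(a + 4)*(a^3 - 10*a^2 + 29*a - 20) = (a - 5)*(a - 1)*(a + 4)*(a^2 - 9*a + 20) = (a - 5)*(a - 4)*(a - 1)*(a + 4)*(a - 5)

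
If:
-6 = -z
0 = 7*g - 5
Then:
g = 5/7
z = 6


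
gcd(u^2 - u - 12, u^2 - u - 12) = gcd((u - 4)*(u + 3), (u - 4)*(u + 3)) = u^2 - u - 12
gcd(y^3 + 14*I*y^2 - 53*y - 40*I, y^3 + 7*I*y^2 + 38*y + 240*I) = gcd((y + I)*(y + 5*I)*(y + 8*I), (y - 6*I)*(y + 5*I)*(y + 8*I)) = y^2 + 13*I*y - 40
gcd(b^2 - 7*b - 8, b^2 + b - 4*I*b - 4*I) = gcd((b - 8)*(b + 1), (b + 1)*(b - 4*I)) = b + 1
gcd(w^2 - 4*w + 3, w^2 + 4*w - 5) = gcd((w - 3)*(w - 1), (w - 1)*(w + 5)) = w - 1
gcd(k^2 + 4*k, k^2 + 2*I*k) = k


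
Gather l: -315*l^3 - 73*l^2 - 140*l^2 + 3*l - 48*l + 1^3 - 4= -315*l^3 - 213*l^2 - 45*l - 3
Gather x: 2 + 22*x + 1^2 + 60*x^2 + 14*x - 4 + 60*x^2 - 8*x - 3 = 120*x^2 + 28*x - 4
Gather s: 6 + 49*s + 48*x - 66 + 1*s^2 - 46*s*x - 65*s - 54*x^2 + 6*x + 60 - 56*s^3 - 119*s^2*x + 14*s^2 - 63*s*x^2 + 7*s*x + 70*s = -56*s^3 + s^2*(15 - 119*x) + s*(-63*x^2 - 39*x + 54) - 54*x^2 + 54*x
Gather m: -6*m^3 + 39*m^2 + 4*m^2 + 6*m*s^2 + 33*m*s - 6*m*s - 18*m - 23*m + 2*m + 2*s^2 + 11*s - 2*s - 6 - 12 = -6*m^3 + 43*m^2 + m*(6*s^2 + 27*s - 39) + 2*s^2 + 9*s - 18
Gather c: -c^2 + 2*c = -c^2 + 2*c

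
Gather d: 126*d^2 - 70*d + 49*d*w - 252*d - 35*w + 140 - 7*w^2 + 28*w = 126*d^2 + d*(49*w - 322) - 7*w^2 - 7*w + 140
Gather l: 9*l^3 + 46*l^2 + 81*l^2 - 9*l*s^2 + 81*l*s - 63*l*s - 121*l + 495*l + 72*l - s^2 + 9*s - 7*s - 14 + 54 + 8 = 9*l^3 + 127*l^2 + l*(-9*s^2 + 18*s + 446) - s^2 + 2*s + 48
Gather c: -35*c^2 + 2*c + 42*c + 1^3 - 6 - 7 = -35*c^2 + 44*c - 12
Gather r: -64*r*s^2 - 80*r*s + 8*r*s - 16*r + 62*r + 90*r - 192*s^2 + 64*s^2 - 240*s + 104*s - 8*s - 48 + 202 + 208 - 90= r*(-64*s^2 - 72*s + 136) - 128*s^2 - 144*s + 272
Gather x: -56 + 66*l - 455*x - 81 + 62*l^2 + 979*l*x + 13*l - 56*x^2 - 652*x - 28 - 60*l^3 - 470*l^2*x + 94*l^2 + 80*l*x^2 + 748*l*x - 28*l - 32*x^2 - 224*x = -60*l^3 + 156*l^2 + 51*l + x^2*(80*l - 88) + x*(-470*l^2 + 1727*l - 1331) - 165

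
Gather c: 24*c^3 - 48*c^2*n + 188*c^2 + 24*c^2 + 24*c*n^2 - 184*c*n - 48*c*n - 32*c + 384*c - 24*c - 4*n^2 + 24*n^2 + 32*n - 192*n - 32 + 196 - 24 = 24*c^3 + c^2*(212 - 48*n) + c*(24*n^2 - 232*n + 328) + 20*n^2 - 160*n + 140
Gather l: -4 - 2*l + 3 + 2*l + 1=0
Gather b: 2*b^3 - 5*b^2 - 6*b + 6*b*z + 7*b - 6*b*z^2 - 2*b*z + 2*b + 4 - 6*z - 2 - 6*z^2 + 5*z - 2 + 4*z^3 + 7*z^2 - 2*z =2*b^3 - 5*b^2 + b*(-6*z^2 + 4*z + 3) + 4*z^3 + z^2 - 3*z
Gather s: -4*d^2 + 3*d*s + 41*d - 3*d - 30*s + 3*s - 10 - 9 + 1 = -4*d^2 + 38*d + s*(3*d - 27) - 18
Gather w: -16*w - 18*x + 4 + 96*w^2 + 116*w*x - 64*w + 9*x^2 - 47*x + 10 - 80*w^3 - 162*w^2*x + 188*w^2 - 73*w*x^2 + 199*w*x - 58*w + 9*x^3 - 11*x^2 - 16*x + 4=-80*w^3 + w^2*(284 - 162*x) + w*(-73*x^2 + 315*x - 138) + 9*x^3 - 2*x^2 - 81*x + 18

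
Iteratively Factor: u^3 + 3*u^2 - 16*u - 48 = (u + 3)*(u^2 - 16) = (u - 4)*(u + 3)*(u + 4)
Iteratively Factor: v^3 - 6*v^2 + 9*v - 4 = (v - 4)*(v^2 - 2*v + 1) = (v - 4)*(v - 1)*(v - 1)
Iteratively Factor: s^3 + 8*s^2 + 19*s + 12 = (s + 4)*(s^2 + 4*s + 3) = (s + 1)*(s + 4)*(s + 3)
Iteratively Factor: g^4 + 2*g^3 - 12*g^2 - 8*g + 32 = (g + 2)*(g^3 - 12*g + 16) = (g - 2)*(g + 2)*(g^2 + 2*g - 8) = (g - 2)^2*(g + 2)*(g + 4)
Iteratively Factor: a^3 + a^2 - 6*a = (a)*(a^2 + a - 6) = a*(a - 2)*(a + 3)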